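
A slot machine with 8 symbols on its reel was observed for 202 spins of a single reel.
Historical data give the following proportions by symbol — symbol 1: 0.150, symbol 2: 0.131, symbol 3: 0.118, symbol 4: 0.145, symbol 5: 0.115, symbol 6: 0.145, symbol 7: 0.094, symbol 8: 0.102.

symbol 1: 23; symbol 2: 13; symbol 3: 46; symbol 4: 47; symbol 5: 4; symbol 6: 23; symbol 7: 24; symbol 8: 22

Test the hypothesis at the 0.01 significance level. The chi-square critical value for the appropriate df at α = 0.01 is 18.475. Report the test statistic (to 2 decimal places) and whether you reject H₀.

Expected counts E_i = n·p_i: 202×0.150 = 30.3, 202×0.131 = 26.462, 202×0.118 = 23.836, 202×0.145 = 29.29, 202×0.115 = 23.23, 202×0.145 = 29.29, 202×0.094 = 18.988, 202×0.102 = 20.604.
cat           O        E   (O−E)²/E
symbol 1     23     30.3      1.759
symbol 2     13   26.462      6.849
symbol 3     46   23.836     20.609
symbol 4     47    29.29     10.708
symbol 5      4    23.23     15.919
symbol 6     23    29.29      1.351
symbol 7     24   18.988      1.323
symbol 8     22   20.604      0.095
Sum = 58.61
df = 7. Since 58.61 > 18.475, we reject H₀.

58.61; reject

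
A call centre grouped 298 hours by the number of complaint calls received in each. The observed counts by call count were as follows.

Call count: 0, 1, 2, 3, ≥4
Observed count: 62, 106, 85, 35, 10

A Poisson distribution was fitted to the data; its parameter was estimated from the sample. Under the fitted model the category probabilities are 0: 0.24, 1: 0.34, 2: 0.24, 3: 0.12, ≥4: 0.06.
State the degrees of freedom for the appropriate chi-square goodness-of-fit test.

3

There are k = 5 categories and 1 parameter estimated from the data, so df = 5 − 1 − 1 = 3.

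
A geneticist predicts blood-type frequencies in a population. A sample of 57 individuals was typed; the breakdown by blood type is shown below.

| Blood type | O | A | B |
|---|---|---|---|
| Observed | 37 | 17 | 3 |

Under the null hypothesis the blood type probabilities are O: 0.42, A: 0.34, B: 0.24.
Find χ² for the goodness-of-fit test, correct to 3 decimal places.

Expected counts E_i = n·p_i: 57×0.42 = 23.94, 57×0.34 = 19.38, 57×0.24 = 13.68.
cat         O        E   (O−E)²/E
O          37    23.94     7.1246
A          17    19.38     0.2923
B           3    13.68     8.3379
Sum = 15.755

15.755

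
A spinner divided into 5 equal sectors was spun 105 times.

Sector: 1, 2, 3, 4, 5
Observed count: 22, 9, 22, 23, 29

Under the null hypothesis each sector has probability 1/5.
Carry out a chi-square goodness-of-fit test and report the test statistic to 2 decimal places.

10.19

Under H₀ each category has probability 1/5, so each expected count is 105/5 = 21.
cat         O        E   (O−E)²/E
1          22       21      0.048
2           9       21      6.857
3          22       21      0.048
4          23       21      0.190
5          29       21      3.048
Sum = 10.19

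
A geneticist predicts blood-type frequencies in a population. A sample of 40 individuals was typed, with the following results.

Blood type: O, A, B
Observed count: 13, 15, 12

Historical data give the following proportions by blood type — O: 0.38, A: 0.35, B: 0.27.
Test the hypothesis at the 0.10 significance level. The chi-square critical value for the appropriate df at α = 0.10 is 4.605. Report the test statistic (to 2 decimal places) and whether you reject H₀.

Expected counts E_i = n·p_i: 40×0.38 = 15.2, 40×0.35 = 14, 40×0.27 = 10.8.
O: (13 − 15.2)²/15.2 = 4.84/15.2 = 0.318
A: (15 − 14)²/14 = 1/14 = 0.071
B: (12 − 10.8)²/10.8 = 1.44/10.8 = 0.133
Sum = 0.52
df = 2. Since 0.52 < 4.605, we do not reject H₀.

0.52; do not reject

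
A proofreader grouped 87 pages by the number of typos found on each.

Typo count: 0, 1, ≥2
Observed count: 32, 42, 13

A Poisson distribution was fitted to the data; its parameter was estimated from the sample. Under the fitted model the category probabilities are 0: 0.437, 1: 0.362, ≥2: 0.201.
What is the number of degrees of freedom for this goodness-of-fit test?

1

There are k = 3 categories and 1 parameter estimated from the data, so df = 3 − 1 − 1 = 1.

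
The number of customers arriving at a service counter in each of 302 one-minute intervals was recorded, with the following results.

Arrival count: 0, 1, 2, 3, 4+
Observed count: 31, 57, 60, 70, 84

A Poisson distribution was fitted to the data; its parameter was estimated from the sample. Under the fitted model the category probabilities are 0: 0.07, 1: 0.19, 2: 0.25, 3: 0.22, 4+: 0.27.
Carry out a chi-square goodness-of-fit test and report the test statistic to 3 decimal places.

8.048

Expected counts E_i = n·p_i: 302×0.07 = 21.14, 302×0.19 = 57.38, 302×0.25 = 75.5, 302×0.22 = 66.44, 302×0.27 = 81.54.
cat         O        E   (O−E)²/E
0          31    21.14     4.5988
1          57    57.38     0.0025
2          60     75.5     3.1821
3          70    66.44     0.1908
4+         84    81.54     0.0742
Sum = 8.048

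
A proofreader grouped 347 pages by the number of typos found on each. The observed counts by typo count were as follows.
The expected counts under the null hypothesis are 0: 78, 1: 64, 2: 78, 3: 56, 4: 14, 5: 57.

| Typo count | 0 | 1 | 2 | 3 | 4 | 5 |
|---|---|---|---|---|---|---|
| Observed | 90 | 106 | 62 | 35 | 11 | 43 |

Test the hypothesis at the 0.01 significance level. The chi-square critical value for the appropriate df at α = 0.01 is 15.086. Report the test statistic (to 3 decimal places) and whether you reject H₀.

44.647; reject

cat         O        E   (O−E)²/E
0          90       78     1.8462
1         106       64    27.5625
2          62       78     3.2821
3          35       56     7.8750
4          11       14     0.6429
5          43       57     3.4386
Sum = 44.647
df = 5. Since 44.647 > 15.086, we reject H₀.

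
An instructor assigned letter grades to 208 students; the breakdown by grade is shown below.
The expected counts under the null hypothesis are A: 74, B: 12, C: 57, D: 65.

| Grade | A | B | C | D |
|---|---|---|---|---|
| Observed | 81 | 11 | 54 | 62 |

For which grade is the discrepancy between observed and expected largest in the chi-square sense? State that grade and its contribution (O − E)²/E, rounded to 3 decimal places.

A, 0.662

χ² = (81−74)²/74 + (11−12)²/12 + (54−57)²/57 + (62−65)²/65
   = 0.6622 + 0.0833 + 0.1579 + 0.1385
The largest term is for A: 0.662.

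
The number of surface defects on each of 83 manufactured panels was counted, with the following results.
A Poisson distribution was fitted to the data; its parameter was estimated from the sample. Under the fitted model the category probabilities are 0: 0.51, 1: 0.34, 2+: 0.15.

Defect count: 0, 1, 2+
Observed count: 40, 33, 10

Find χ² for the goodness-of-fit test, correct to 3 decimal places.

1.420

Expected counts E_i = n·p_i: 83×0.51 = 42.33, 83×0.34 = 28.22, 83×0.15 = 12.45.
cat         O        E   (O−E)²/E
0          40    42.33     0.1283
1          33    28.22     0.8097
2+         10    12.45     0.4821
Sum = 1.420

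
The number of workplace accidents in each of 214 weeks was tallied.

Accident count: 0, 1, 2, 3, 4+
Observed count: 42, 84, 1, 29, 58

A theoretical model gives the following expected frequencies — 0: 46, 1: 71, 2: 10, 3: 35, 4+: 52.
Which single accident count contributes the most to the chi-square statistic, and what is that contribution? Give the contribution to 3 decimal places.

2, 8.100

χ² = (42−46)²/46 + (84−71)²/71 + (1−10)²/10 + (29−35)²/35 + (58−52)²/52
   = 0.3478 + 2.3803 + 8.1000 + 1.0286 + 0.6923
The largest term is for 2: 8.100.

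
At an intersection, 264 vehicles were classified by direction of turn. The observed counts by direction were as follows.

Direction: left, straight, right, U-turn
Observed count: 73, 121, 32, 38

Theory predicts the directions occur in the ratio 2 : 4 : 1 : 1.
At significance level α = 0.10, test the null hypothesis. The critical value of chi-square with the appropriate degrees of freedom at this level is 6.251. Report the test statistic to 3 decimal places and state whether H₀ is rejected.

2.447; do not reject

Ratio total = 8. Expected counts: 264×2/8 = 66, 264×4/8 = 132, 264×1/8 = 33, 264×1/8 = 33.
cat           O        E   (O−E)²/E
left         73       66     0.7424
straight    121      132     0.9167
right        32       33     0.0303
U-turn       38       33     0.7576
Sum = 2.447
df = 3. Since 2.447 < 6.251, we do not reject H₀.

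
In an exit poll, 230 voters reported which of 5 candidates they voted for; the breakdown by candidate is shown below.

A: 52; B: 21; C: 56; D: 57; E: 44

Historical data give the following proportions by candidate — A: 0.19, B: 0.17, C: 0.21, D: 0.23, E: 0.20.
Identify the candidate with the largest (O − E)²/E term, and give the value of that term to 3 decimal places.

Expected counts E_i = n·p_i: 230×0.19 = 43.7, 230×0.17 = 39.1, 230×0.21 = 48.3, 230×0.23 = 52.9, 230×0.20 = 46.
A: (52 − 43.7)²/43.7 = 68.89/43.7 = 1.5764
B: (21 − 39.1)²/39.1 = 327.61/39.1 = 8.3788
C: (56 − 48.3)²/48.3 = 59.29/48.3 = 1.2275
D: (57 − 52.9)²/52.9 = 16.81/52.9 = 0.3178
E: (44 − 46)²/46 = 4/46 = 0.0870
The largest term is for B: 8.379.

B, 8.379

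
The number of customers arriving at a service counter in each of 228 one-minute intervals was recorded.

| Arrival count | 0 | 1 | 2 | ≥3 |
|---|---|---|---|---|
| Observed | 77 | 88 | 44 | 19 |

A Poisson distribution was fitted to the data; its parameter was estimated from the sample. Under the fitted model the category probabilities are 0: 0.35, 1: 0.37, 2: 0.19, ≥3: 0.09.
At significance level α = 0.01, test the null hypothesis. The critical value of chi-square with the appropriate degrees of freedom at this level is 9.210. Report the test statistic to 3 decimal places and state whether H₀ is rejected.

0.379; do not reject

Expected counts E_i = n·p_i: 228×0.35 = 79.8, 228×0.37 = 84.36, 228×0.19 = 43.32, 228×0.09 = 20.52.
cat         O        E   (O−E)²/E
0          77     79.8     0.0982
1          88    84.36     0.1571
2          44    43.32     0.0107
≥3         19    20.52     0.1126
Sum = 0.379
df = 2. Since 0.379 < 9.210, we do not reject H₀.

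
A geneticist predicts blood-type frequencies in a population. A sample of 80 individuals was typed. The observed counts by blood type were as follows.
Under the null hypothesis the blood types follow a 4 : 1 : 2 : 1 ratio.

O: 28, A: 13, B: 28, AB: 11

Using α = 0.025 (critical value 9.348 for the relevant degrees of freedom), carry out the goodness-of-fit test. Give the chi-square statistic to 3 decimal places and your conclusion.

Ratio total = 8. Expected counts: 80×4/8 = 40, 80×1/8 = 10, 80×2/8 = 20, 80×1/8 = 10.
cat         O        E   (O−E)²/E
O          28       40     3.6000
A          13       10     0.9000
B          28       20     3.2000
AB         11       10     0.1000
Sum = 7.800
df = 3. Since 7.800 < 9.348, we do not reject H₀.

7.800; do not reject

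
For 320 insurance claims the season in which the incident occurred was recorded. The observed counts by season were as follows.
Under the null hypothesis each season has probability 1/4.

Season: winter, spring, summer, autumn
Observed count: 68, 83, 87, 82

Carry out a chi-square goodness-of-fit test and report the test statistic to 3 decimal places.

Under H₀ each category has probability 1/4, so each expected count is 320/4 = 80.
χ² = (68−80)²/80 + (83−80)²/80 + (87−80)²/80 + (82−80)²/80
   = 1.8000 + 0.1125 + 0.6125 + 0.0500
Sum = 2.575

2.575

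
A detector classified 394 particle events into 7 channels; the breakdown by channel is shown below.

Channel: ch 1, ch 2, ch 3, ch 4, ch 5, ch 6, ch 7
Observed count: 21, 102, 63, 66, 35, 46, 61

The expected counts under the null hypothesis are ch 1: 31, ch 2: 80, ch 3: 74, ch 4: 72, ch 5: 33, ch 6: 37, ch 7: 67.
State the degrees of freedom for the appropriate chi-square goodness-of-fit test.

6

There are k = 7 categories and no parameters were estimated from the data, so df = 7 − 1 = 6.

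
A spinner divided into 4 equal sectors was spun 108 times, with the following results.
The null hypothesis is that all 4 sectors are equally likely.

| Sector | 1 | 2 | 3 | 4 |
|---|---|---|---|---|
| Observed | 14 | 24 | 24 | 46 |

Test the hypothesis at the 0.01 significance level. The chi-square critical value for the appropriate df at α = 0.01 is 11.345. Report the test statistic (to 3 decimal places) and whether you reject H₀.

Under H₀ each category has probability 1/4, so each expected count is 108/4 = 27.
χ² = (14−27)²/27 + (24−27)²/27 + (24−27)²/27 + (46−27)²/27
   = 6.2593 + 0.3333 + 0.3333 + 13.3704
Sum = 20.296
df = 3. Since 20.296 > 11.345, we reject H₀.

20.296; reject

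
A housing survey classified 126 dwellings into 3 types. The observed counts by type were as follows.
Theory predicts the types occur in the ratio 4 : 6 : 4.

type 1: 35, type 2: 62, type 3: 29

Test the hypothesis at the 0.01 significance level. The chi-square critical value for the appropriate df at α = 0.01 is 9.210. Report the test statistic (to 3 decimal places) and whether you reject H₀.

2.574; do not reject

Ratio total = 14. Expected counts: 126×4/14 = 36, 126×6/14 = 54, 126×4/14 = 36.
χ² = (35−36)²/36 + (62−54)²/54 + (29−36)²/36
   = 0.0278 + 1.1852 + 1.3611
Sum = 2.574
df = 2. Since 2.574 < 9.210, we do not reject H₀.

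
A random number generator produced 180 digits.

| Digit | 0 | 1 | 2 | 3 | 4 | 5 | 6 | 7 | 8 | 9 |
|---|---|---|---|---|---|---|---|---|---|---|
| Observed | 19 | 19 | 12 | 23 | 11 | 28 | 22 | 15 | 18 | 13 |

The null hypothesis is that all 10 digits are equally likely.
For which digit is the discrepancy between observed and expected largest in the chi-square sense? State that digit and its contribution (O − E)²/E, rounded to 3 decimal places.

Expected count for each of the 10 categories: 180/10 = 18.
χ² = (19−18)²/18 + (19−18)²/18 + (12−18)²/18 + (23−18)²/18 + (11−18)²/18 + (28−18)²/18 + (22−18)²/18 + (15−18)²/18 + (18−18)²/18 + (13−18)²/18
   = 0.0556 + 0.0556 + 2.0000 + 1.3889 + 2.7222 + 5.5556 + 0.8889 + 0.5000 + 0.0000 + 1.3889
The largest term is for 5: 5.556.

5, 5.556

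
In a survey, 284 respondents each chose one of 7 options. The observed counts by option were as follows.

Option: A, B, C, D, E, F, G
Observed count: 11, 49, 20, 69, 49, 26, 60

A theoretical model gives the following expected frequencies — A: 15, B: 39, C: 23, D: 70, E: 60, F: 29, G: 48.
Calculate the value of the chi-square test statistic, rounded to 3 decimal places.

9.363

χ² = (11−15)²/15 + (49−39)²/39 + (20−23)²/23 + (69−70)²/70 + (49−60)²/60 + (26−29)²/29 + (60−48)²/48
   = 1.0667 + 2.5641 + 0.3913 + 0.0143 + 2.0167 + 0.3103 + 3.0000
Sum = 9.363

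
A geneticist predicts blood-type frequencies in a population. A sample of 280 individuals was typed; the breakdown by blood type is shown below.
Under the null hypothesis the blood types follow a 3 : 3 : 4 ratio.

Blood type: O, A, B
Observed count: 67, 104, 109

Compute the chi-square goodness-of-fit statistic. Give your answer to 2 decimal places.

8.28

Ratio total = 10. Expected counts: 280×3/10 = 84, 280×3/10 = 84, 280×4/10 = 112.
cat         O        E   (O−E)²/E
O          67       84      3.440
A         104       84      4.762
B         109      112      0.080
Sum = 8.28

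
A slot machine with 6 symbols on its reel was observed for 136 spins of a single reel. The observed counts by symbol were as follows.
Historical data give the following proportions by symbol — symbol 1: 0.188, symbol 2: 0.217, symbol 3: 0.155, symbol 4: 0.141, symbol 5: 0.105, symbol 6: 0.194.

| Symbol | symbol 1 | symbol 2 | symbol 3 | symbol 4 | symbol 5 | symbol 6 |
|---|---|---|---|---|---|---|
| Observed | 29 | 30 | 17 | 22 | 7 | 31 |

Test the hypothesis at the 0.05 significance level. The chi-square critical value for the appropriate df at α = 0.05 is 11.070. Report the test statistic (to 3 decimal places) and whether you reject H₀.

6.193; do not reject

Expected counts E_i = n·p_i: 136×0.188 = 25.568, 136×0.217 = 29.512, 136×0.155 = 21.08, 136×0.141 = 19.176, 136×0.105 = 14.28, 136×0.194 = 26.384.
symbol 1: (29 − 25.568)²/25.568 = 11.778624/25.568 = 0.4607
symbol 2: (30 − 29.512)²/29.512 = 0.238144/29.512 = 0.0081
symbol 3: (17 − 21.08)²/21.08 = 16.6464/21.08 = 0.7897
symbol 4: (22 − 19.176)²/19.176 = 7.974976/19.176 = 0.4159
symbol 5: (7 − 14.28)²/14.28 = 52.9984/14.28 = 3.7114
symbol 6: (31 − 26.384)²/26.384 = 21.307456/26.384 = 0.8076
Sum = 6.193
df = 5. Since 6.193 < 11.070, we do not reject H₀.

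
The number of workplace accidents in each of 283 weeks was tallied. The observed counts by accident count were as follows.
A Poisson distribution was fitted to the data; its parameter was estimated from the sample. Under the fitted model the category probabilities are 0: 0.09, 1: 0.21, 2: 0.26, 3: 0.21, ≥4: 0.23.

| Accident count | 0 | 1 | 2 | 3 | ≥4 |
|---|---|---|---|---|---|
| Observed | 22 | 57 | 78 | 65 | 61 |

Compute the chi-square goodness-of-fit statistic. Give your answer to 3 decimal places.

1.617

Expected counts E_i = n·p_i: 283×0.09 = 25.47, 283×0.21 = 59.43, 283×0.26 = 73.58, 283×0.21 = 59.43, 283×0.23 = 65.09.
cat         O        E   (O−E)²/E
0          22    25.47     0.4727
1          57    59.43     0.0994
2          78    73.58     0.2655
3          65    59.43     0.5220
≥4         61    65.09     0.2570
Sum = 1.617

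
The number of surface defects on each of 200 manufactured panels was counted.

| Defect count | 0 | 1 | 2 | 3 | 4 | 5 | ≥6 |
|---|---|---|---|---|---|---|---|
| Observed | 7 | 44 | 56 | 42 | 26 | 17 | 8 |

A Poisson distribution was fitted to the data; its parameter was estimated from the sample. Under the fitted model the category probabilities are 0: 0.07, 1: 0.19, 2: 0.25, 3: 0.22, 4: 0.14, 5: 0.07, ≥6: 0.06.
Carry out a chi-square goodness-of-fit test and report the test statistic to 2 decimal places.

Expected counts E_i = n·p_i: 200×0.07 = 14, 200×0.19 = 38, 200×0.25 = 50, 200×0.22 = 44, 200×0.14 = 28, 200×0.07 = 14, 200×0.06 = 12.
χ² = (7−14)²/14 + (44−38)²/38 + (56−50)²/50 + (42−44)²/44 + (26−28)²/28 + (17−14)²/14 + (8−12)²/12
   = 3.500 + 0.947 + 0.720 + 0.091 + 0.143 + 0.643 + 1.333
Sum = 7.38

7.38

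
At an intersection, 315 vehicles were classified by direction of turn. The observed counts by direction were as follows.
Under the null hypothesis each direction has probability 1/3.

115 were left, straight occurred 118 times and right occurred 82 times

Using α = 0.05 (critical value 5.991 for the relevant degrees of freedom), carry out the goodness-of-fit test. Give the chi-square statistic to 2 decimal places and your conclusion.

Under H₀ each category has probability 1/3, so each expected count is 315/3 = 105.
χ² = (115−105)²/105 + (118−105)²/105 + (82−105)²/105
   = 0.952 + 1.610 + 5.038
Sum = 7.60
df = 2. Since 7.60 > 5.991, we reject H₀.

7.60; reject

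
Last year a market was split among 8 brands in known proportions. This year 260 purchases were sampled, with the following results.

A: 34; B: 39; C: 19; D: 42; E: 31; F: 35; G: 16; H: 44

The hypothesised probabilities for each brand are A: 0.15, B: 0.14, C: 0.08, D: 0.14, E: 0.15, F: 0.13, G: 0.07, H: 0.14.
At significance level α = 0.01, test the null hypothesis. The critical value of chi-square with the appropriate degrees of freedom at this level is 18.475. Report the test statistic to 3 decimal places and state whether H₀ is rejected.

Expected counts E_i = n·p_i: 260×0.15 = 39, 260×0.14 = 36.4, 260×0.08 = 20.8, 260×0.14 = 36.4, 260×0.15 = 39, 260×0.13 = 33.8, 260×0.07 = 18.2, 260×0.14 = 36.4.
χ² = (34−39)²/39 + (39−36.4)²/36.4 + (19−20.8)²/20.8 + (42−36.4)²/36.4 + (31−39)²/39 + (35−33.8)²/33.8 + (16−18.2)²/18.2 + (44−36.4)²/36.4
   = 0.6410 + 0.1857 + 0.1558 + 0.8615 + 1.6410 + 0.0426 + 0.2659 + 1.5868
Sum = 5.380
df = 7. Since 5.380 < 18.475, we do not reject H₀.

5.380; do not reject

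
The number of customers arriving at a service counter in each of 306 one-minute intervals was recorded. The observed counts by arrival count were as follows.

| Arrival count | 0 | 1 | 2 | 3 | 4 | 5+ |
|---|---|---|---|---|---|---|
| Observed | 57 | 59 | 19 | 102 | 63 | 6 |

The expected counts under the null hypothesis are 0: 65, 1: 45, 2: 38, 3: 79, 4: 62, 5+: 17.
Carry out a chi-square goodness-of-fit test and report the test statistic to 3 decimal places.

28.670

0: (57 − 65)²/65 = 64/65 = 0.9846
1: (59 − 45)²/45 = 196/45 = 4.3556
2: (19 − 38)²/38 = 361/38 = 9.5000
3: (102 − 79)²/79 = 529/79 = 6.6962
4: (63 − 62)²/62 = 1/62 = 0.0161
5+: (6 − 17)²/17 = 121/17 = 7.1176
Sum = 28.670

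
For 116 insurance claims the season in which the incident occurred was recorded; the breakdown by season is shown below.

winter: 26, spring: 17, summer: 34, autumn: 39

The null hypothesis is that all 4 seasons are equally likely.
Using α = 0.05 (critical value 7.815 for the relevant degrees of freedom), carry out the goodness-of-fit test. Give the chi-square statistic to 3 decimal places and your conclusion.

9.586; reject

Under H₀ each category has probability 1/4, so each expected count is 116/4 = 29.
winter: (26 − 29)²/29 = 9/29 = 0.3103
spring: (17 − 29)²/29 = 144/29 = 4.9655
summer: (34 − 29)²/29 = 25/29 = 0.8621
autumn: (39 − 29)²/29 = 100/29 = 3.4483
Sum = 9.586
df = 3. Since 9.586 > 7.815, we reject H₀.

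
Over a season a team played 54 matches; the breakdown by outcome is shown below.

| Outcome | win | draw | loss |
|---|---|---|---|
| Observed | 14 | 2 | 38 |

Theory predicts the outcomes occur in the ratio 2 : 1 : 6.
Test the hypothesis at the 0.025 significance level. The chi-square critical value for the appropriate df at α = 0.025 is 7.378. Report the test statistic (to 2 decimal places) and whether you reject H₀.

3.11; do not reject

Ratio total = 9. Expected counts: 54×2/9 = 12, 54×1/9 = 6, 54×6/9 = 36.
win: (14 − 12)²/12 = 4/12 = 0.333
draw: (2 − 6)²/6 = 16/6 = 2.667
loss: (38 − 36)²/36 = 4/36 = 0.111
Sum = 3.11
df = 2. Since 3.11 < 7.378, we do not reject H₀.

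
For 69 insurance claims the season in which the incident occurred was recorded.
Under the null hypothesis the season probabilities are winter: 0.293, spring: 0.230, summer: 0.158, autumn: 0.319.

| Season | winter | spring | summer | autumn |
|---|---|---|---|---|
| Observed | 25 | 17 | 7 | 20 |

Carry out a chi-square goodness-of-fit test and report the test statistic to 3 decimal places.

2.792

Expected counts E_i = n·p_i: 69×0.293 = 20.217, 69×0.230 = 15.87, 69×0.158 = 10.902, 69×0.319 = 22.011.
cat         O        E   (O−E)²/E
winter     25   20.217     1.1316
spring     17    15.87     0.0805
summer      7   10.902     1.3966
autumn     20   22.011     0.1837
Sum = 2.792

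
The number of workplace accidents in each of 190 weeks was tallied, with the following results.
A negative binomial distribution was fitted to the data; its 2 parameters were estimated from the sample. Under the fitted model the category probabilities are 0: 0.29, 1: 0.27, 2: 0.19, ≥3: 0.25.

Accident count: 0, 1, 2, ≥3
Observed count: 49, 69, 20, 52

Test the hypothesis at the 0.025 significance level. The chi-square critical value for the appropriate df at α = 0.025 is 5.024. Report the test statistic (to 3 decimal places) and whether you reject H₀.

14.389; reject

Expected counts E_i = n·p_i: 190×0.29 = 55.1, 190×0.27 = 51.3, 190×0.19 = 36.1, 190×0.25 = 47.5.
cat         O        E   (O−E)²/E
0          49     55.1     0.6753
1          69     51.3     6.1070
2          20     36.1     7.1803
≥3         52     47.5     0.4263
Sum = 14.389
df = 1. Since 14.389 > 5.024, we reject H₀.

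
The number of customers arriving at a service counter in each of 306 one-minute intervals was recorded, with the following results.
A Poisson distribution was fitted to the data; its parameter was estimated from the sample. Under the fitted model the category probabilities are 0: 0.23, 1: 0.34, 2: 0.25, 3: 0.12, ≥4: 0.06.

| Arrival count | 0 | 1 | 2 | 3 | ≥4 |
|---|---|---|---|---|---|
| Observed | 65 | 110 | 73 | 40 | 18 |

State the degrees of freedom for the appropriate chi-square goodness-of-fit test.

There are k = 5 categories and 1 parameter estimated from the data, so df = 5 − 1 − 1 = 3.

3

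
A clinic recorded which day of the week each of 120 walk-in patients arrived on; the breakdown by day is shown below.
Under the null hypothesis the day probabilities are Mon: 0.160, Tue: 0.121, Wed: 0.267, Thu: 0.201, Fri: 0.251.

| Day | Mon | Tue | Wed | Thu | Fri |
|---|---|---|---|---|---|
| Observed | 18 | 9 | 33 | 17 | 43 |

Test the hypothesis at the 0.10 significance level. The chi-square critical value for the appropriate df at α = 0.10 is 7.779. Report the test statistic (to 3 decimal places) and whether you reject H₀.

9.812; reject

Expected counts E_i = n·p_i: 120×0.160 = 19.2, 120×0.121 = 14.52, 120×0.267 = 32.04, 120×0.201 = 24.12, 120×0.251 = 30.12.
χ² = (18−19.2)²/19.2 + (9−14.52)²/14.52 + (33−32.04)²/32.04 + (17−24.12)²/24.12 + (43−30.12)²/30.12
   = 0.0750 + 2.0985 + 0.0288 + 2.1018 + 5.5078
Sum = 9.812
df = 4. Since 9.812 > 7.779, we reject H₀.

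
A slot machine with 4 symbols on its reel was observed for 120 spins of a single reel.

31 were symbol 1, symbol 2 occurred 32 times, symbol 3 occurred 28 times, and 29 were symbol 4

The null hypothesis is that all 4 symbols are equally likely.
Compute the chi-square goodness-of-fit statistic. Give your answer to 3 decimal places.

Under H₀ each category has probability 1/4, so each expected count is 120/4 = 30.
cat           O        E   (O−E)²/E
symbol 1     31       30     0.0333
symbol 2     32       30     0.1333
symbol 3     28       30     0.1333
symbol 4     29       30     0.0333
Sum = 0.333

0.333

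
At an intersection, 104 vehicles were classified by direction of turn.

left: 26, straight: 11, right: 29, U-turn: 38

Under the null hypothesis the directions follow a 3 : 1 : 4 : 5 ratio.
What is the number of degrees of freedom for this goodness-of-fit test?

3

There are k = 4 categories and no parameters were estimated from the data, so df = 4 − 1 = 3.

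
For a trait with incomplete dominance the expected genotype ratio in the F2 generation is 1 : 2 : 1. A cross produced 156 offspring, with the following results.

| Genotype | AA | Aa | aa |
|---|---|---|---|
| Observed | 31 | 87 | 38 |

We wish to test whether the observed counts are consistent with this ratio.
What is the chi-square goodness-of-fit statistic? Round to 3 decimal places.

2.705

Ratio total = 4. Expected counts: 156×1/4 = 39, 156×2/4 = 78, 156×1/4 = 39.
AA: (31 − 39)²/39 = 64/39 = 1.6410
Aa: (87 − 78)²/78 = 81/78 = 1.0385
aa: (38 − 39)²/39 = 1/39 = 0.0256
Sum = 2.705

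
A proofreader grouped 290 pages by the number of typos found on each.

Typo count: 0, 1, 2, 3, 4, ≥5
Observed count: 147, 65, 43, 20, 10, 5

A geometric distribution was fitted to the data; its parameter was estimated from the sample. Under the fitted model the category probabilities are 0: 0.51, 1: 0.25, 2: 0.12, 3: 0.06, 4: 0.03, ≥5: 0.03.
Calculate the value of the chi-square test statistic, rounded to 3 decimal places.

4.870

Expected counts E_i = n·p_i: 290×0.51 = 147.9, 290×0.25 = 72.5, 290×0.12 = 34.8, 290×0.06 = 17.4, 290×0.03 = 8.7, 290×0.03 = 8.7.
χ² = (147−147.9)²/147.9 + (65−72.5)²/72.5 + (43−34.8)²/34.8 + (20−17.4)²/17.4 + (10−8.7)²/8.7 + (5−8.7)²/8.7
   = 0.0055 + 0.7759 + 1.9322 + 0.3885 + 0.1943 + 1.5736
Sum = 4.870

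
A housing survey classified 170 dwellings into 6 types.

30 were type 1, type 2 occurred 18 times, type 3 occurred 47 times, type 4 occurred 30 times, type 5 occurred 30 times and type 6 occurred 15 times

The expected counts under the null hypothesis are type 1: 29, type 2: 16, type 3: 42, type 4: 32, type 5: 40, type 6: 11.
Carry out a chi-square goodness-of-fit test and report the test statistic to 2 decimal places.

type 1: (30 − 29)²/29 = 1/29 = 0.034
type 2: (18 − 16)²/16 = 4/16 = 0.250
type 3: (47 − 42)²/42 = 25/42 = 0.595
type 4: (30 − 32)²/32 = 4/32 = 0.125
type 5: (30 − 40)²/40 = 100/40 = 2.500
type 6: (15 − 11)²/11 = 16/11 = 1.455
Sum = 4.96

4.96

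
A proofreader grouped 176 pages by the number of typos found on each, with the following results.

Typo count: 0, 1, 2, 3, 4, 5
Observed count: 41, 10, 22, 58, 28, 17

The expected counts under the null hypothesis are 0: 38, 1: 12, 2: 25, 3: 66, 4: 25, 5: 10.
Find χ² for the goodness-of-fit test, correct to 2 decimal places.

cat         O        E   (O−E)²/E
0          41       38      0.237
1          10       12      0.333
2          22       25      0.360
3          58       66      0.970
4          28       25      0.360
5          17       10      4.900
Sum = 7.16

7.16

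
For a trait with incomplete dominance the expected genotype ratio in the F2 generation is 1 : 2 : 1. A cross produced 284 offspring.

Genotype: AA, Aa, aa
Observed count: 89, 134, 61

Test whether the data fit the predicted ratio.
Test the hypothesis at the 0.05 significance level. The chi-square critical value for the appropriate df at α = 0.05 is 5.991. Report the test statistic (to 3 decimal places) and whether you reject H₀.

6.423; reject

Ratio total = 4. Expected counts: 284×1/4 = 71, 284×2/4 = 142, 284×1/4 = 71.
χ² = (89−71)²/71 + (134−142)²/142 + (61−71)²/71
   = 4.5634 + 0.4507 + 1.4085
Sum = 6.423
df = 2. Since 6.423 > 5.991, we reject H₀.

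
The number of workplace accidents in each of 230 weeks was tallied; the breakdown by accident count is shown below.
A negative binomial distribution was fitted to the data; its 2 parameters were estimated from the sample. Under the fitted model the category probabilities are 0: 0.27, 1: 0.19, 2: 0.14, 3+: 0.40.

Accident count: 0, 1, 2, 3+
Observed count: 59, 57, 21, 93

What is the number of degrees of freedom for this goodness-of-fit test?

There are k = 4 categories and 2 parameters estimated from the data, so df = 4 − 1 − 2 = 1.

1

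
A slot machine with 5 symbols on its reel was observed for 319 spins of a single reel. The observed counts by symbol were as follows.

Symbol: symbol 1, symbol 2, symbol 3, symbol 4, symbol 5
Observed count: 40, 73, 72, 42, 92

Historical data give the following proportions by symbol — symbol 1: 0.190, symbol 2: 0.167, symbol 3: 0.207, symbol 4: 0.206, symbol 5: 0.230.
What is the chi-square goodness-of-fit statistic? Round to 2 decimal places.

28.14

Expected counts E_i = n·p_i: 319×0.190 = 60.61, 319×0.167 = 53.273, 319×0.207 = 66.033, 319×0.206 = 65.714, 319×0.230 = 73.37.
symbol 1: (40 − 60.61)²/60.61 = 424.7721/60.61 = 7.008
symbol 2: (73 − 53.273)²/53.273 = 389.154529/53.273 = 7.305
symbol 3: (72 − 66.033)²/66.033 = 35.605089/66.033 = 0.539
symbol 4: (42 − 65.714)²/65.714 = 562.353796/65.714 = 8.558
symbol 5: (92 − 73.37)²/73.37 = 347.0769/73.37 = 4.731
Sum = 28.14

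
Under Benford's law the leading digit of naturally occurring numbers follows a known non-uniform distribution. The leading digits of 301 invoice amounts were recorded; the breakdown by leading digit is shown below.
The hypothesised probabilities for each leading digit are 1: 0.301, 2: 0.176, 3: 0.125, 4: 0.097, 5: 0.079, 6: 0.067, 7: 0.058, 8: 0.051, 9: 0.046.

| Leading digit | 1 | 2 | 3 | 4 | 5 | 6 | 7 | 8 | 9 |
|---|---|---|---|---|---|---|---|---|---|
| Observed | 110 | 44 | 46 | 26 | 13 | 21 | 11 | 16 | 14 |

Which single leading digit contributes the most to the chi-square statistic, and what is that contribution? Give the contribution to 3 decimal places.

5, 4.886

Expected counts E_i = n·p_i: 301×0.301 = 90.601, 301×0.176 = 52.976, 301×0.125 = 37.625, 301×0.097 = 29.197, 301×0.079 = 23.779, 301×0.067 = 20.167, 301×0.058 = 17.458, 301×0.051 = 15.351, 301×0.046 = 13.846.
1: (110 − 90.601)²/90.601 = 376.321201/90.601 = 4.1536
2: (44 − 52.976)²/52.976 = 80.568576/52.976 = 1.5209
3: (46 − 37.625)²/37.625 = 70.140625/37.625 = 1.8642
4: (26 − 29.197)²/29.197 = 10.220809/29.197 = 0.3501
5: (13 − 23.779)²/23.779 = 116.186841/23.779 = 4.8861
6: (21 − 20.167)²/20.167 = 0.693889/20.167 = 0.0344
7: (11 − 17.458)²/17.458 = 41.705764/17.458 = 2.3889
8: (16 − 15.351)²/15.351 = 0.421201/15.351 = 0.0274
9: (14 − 13.846)²/13.846 = 0.023716/13.846 = 0.0017
The largest term is for 5: 4.886.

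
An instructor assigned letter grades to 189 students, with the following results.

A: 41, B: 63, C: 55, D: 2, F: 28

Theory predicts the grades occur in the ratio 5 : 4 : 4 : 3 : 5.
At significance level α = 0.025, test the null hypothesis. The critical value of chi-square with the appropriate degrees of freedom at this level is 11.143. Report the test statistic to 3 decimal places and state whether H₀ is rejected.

Ratio total = 21. Expected counts: 189×5/21 = 45, 189×4/21 = 36, 189×4/21 = 36, 189×3/21 = 27, 189×5/21 = 45.
χ² = (41−45)²/45 + (63−36)²/36 + (55−36)²/36 + (2−27)²/27 + (28−45)²/45
   = 0.3556 + 20.2500 + 10.0278 + 23.1481 + 6.4222
Sum = 60.204
df = 4. Since 60.204 > 11.143, we reject H₀.

60.204; reject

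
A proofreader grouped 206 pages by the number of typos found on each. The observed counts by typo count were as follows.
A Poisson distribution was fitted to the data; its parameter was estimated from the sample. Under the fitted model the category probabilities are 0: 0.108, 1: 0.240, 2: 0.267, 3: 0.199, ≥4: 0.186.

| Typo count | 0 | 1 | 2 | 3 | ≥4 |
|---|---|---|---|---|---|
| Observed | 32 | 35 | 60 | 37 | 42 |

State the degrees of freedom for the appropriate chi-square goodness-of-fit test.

3

There are k = 5 categories and 1 parameter estimated from the data, so df = 5 − 1 − 1 = 3.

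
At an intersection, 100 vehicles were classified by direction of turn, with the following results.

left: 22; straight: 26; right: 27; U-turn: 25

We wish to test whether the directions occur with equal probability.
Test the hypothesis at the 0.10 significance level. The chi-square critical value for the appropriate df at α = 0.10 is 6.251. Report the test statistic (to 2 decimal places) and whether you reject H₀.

0.56; do not reject

Expected count for each of the 4 categories: 100/4 = 25.
left: (22 − 25)²/25 = 9/25 = 0.360
straight: (26 − 25)²/25 = 1/25 = 0.040
right: (27 − 25)²/25 = 4/25 = 0.160
U-turn: (25 − 25)²/25 = 0/25 = 0.000
Sum = 0.56
df = 3. Since 0.56 < 6.251, we do not reject H₀.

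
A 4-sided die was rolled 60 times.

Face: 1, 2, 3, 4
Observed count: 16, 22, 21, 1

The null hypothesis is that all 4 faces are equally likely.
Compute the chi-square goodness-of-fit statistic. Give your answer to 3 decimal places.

Expected count for each of the 4 categories: 60/4 = 15.
1: (16 − 15)²/15 = 1/15 = 0.0667
2: (22 − 15)²/15 = 49/15 = 3.2667
3: (21 − 15)²/15 = 36/15 = 2.4000
4: (1 − 15)²/15 = 196/15 = 13.0667
Sum = 18.800

18.800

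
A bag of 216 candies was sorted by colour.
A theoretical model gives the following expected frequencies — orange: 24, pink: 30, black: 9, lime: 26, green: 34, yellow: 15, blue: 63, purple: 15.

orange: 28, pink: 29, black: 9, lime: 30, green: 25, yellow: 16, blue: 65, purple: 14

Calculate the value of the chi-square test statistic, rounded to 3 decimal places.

orange: (28 − 24)²/24 = 16/24 = 0.6667
pink: (29 − 30)²/30 = 1/30 = 0.0333
black: (9 − 9)²/9 = 0/9 = 0.0000
lime: (30 − 26)²/26 = 16/26 = 0.6154
green: (25 − 34)²/34 = 81/34 = 2.3824
yellow: (16 − 15)²/15 = 1/15 = 0.0667
blue: (65 − 63)²/63 = 4/63 = 0.0635
purple: (14 − 15)²/15 = 1/15 = 0.0667
Sum = 3.895

3.895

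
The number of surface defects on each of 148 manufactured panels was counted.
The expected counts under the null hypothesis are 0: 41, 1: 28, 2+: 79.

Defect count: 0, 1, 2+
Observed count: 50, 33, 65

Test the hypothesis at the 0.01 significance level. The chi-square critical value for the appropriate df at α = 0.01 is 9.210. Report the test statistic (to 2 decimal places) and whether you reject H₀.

5.35; do not reject

0: (50 − 41)²/41 = 81/41 = 1.976
1: (33 − 28)²/28 = 25/28 = 0.893
2+: (65 − 79)²/79 = 196/79 = 2.481
Sum = 5.35
df = 2. Since 5.35 < 9.210, we do not reject H₀.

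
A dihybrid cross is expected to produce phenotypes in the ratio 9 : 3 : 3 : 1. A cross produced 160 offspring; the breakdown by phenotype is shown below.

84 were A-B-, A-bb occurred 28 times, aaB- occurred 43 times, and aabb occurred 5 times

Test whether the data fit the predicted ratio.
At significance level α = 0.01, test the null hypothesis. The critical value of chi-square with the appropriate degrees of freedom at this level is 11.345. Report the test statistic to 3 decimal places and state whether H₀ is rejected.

Ratio total = 16. Expected counts: 160×9/16 = 90, 160×3/16 = 30, 160×3/16 = 30, 160×1/16 = 10.
cat         O        E   (O−E)²/E
A-B-       84       90     0.4000
A-bb       28       30     0.1333
aaB-       43       30     5.6333
aabb        5       10     2.5000
Sum = 8.667
df = 3. Since 8.667 < 11.345, we do not reject H₀.

8.667; do not reject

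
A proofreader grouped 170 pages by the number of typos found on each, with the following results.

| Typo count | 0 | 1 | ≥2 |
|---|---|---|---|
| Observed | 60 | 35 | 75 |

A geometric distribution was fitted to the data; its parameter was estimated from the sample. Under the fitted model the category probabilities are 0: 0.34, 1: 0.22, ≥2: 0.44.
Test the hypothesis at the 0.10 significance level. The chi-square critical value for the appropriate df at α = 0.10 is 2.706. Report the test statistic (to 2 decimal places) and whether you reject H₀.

Expected counts E_i = n·p_i: 170×0.34 = 57.8, 170×0.22 = 37.4, 170×0.44 = 74.8.
0: (60 − 57.8)²/57.8 = 4.84/57.8 = 0.084
1: (35 − 37.4)²/37.4 = 5.76/37.4 = 0.154
≥2: (75 − 74.8)²/74.8 = 0.04/74.8 = 0.001
Sum = 0.24
df = 1. Since 0.24 < 2.706, we do not reject H₀.

0.24; do not reject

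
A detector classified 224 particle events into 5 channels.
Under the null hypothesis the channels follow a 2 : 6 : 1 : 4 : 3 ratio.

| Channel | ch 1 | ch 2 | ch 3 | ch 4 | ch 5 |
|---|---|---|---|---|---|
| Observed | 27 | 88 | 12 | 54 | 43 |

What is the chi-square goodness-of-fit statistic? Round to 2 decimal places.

Ratio total = 16. Expected counts: 224×2/16 = 28, 224×6/16 = 84, 224×1/16 = 14, 224×4/16 = 56, 224×3/16 = 42.
cat         O        E   (O−E)²/E
ch 1       27       28      0.036
ch 2       88       84      0.190
ch 3       12       14      0.286
ch 4       54       56      0.071
ch 5       43       42      0.024
Sum = 0.61

0.61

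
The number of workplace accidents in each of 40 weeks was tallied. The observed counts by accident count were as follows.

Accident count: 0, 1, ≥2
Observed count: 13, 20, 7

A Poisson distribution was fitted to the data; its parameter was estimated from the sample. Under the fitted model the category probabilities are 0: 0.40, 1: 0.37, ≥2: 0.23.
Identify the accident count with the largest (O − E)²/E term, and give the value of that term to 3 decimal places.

Expected counts E_i = n·p_i: 40×0.40 = 16, 40×0.37 = 14.8, 40×0.23 = 9.2.
0: (13 − 16)²/16 = 9/16 = 0.5625
1: (20 − 14.8)²/14.8 = 27.04/14.8 = 1.8270
≥2: (7 − 9.2)²/9.2 = 4.84/9.2 = 0.5261
The largest term is for 1: 1.827.

1, 1.827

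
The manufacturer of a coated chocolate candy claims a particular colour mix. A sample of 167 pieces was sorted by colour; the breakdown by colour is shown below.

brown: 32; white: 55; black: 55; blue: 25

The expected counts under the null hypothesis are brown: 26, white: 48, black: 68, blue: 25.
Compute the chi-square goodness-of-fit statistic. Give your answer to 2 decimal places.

χ² = (32−26)²/26 + (55−48)²/48 + (55−68)²/68 + (25−25)²/25
   = 1.385 + 1.021 + 2.485 + 0.000
Sum = 4.89

4.89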